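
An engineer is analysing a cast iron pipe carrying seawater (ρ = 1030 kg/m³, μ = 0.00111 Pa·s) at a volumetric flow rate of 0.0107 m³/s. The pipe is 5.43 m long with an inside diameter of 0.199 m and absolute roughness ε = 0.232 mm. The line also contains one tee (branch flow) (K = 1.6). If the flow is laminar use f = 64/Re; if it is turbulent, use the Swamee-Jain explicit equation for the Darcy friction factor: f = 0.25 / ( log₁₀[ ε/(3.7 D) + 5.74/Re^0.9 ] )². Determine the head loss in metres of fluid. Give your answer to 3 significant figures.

h_f ≈ 0.0136 m

Cross-sectional area A = πD²/4 = π(0.199)²/4 = 0.0311 m²; mean velocity V = Q/A = 0.0107/0.0311 = 0.344 m/s.
Reynolds number Re = ρVD/μ = 1030 · 0.344 · 0.199 / 0.00111 = 6.353e+04.
Re > 4000 → turbulent. Relative roughness ε/D = 0.000232/0.199 = 0.00117. Swamee-Jain: f = 0.25/(log₁₀[0.00117/3.7 + 5.74/6.353e+04^0.9])² = 0.25/(log₁₀[0.000315 + 0.000273])² = 0.25/(-3.231)² = 0.02396.
Total minor-loss coefficient ΣK = 1·1.6 = 1.6.
ΔP = [f·L/D + ΣK]·(ρV²/2) = [0.02396·5.43/0.199 + 1.6]·(1030·0.344²/2) = [0.6536 + 1.6]·60.95 = 137.4 Pa.
Head loss h_f = ΔP/(ρg) = 137.4/(1030·9.81) = 0.0136 m.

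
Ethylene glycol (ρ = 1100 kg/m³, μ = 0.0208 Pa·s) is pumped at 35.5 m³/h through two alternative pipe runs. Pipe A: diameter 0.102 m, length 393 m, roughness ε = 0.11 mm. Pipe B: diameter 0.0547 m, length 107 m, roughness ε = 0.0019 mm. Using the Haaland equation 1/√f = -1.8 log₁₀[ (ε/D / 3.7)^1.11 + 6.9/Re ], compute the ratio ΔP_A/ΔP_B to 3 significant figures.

Pipe A: V = Q/A = 0.009861/0.008171 = 1.207 m/s; Re = 6510; ε/D = 0.00108; Haaland → f = 0.03599; ΔP_A = f(L/D)(ρV²/2) = 1.111e+05 Pa.
Pipe B: V = Q/A = 0.009861/0.00235 = 4.196 m/s; Re = 1.214e+04; ε/D = 3.47e-05; Haaland → f = 0.02934; ΔP_B = f(L/D)(ρV²/2) = 5.558e+05 Pa.
ΔP_A/ΔP_B = 1.111e+05/5.558e+05 = 0.200.

ΔP_A/ΔP_B ≈ 0.200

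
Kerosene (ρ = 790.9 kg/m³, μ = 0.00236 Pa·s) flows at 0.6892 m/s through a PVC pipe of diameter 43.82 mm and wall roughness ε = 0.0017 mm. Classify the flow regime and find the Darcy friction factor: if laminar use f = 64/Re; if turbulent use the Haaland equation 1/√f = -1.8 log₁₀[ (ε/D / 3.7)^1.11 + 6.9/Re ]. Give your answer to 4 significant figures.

f ≈ 0.03082

Re = ρVD/μ = 790.9·0.6892·0.04382/0.00236 = 1.012e+04.
Re > 4000 → turbulent. ε/D = 1.7e-06/0.04382 = 3.88e-05; Haaland: 1/√f = -1.8 log₁₀[2.97e-06 + 0.000682] = 5.696, so f = 0.03082.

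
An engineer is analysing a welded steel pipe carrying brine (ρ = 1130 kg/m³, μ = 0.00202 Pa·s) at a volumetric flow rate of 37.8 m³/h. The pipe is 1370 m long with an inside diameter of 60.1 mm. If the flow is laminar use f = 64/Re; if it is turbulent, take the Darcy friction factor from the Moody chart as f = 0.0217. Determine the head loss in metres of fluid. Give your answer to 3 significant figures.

Q = 37.8 m³/h = 37.8/3600 = 0.0105 m³/s.
Cross-sectional area A = πD²/4 = π(0.0601)²/4 = 0.002837 m²; mean velocity V = Q/A = 0.0105/0.002837 = 3.701 m/s.
Reynolds number Re = ρVD/μ = 1130 · 3.701 · 0.0601 / 0.00202 = 1.244e+05.
Re > 4000 → turbulent; use the Moody-chart value f = 0.0217.
Darcy-Weisbach: ΔP = f(L/D)(ρV²/2) = 0.0217·(1370/0.0601)·(1130·3.701²/2) = 0.0217·2.28e+04·7740 = 3.829e+06 Pa.
Head loss h_f = ΔP/(ρg) = 3.829e+06/(1130·9.81) = 345 m.

h_f ≈ 345 m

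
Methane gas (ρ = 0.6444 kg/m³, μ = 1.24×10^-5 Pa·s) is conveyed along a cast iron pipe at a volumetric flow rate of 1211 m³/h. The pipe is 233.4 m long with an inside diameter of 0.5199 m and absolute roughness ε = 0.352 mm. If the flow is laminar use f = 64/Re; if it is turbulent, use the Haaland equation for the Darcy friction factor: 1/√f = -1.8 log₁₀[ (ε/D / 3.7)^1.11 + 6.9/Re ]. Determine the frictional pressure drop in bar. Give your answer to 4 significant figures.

Q = 1211 m³/h = 1211/3600 = 0.3364 m³/s.
Cross-sectional area A = πD²/4 = π(0.5199)²/4 = 0.2123 m²; mean velocity V = Q/A = 0.3364/0.2123 = 1.585 m/s.
Reynolds number Re = ρVD/μ = 0.6444 · 1.585 · 0.5199 / 1.24e-05 = 4.281e+04.
Re > 4000 → turbulent. Relative roughness ε/D = 0.000352/0.5199 = 0.000677. Haaland: 1/√f = -1.8 log₁₀[(0.000677/3.7)^1.11 + 6.9/4.281e+04] = -1.8 log₁₀[7.1e-05 + 0.000161] = 6.542, so f = 0.02337.
Darcy-Weisbach: ΔP = f(L/D)(ρV²/2) = 0.02337·(233.4/0.5199)·(0.6444·1.585²/2) = 0.02337·448.9·0.809 = 8.487 Pa.
ΔP = 8.487 Pa = 8.487×10^-5 bar.

ΔP ≈ 8.487×10^-5 bar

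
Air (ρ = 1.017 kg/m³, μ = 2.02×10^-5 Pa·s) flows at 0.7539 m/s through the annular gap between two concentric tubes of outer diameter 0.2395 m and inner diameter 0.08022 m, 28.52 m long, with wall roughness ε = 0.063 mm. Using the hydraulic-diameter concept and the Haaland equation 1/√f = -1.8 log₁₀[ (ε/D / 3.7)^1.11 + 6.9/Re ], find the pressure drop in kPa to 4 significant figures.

Hydraulic diameter D_h = 4A/P = D_o - D_i = 0.2395 - 0.08022 = 0.1593 m.
Re = ρVD_h/μ = 1.017·0.7539·0.1593/2.02e-05 = 6046.
ε/D_h = 6.3e-05/0.1593 = 0.000396; Haaland gives 1/√f = -1.8 log₁₀[3.91e-05+0.00114] = 5.27, so f = 0.036.
ΔP = f(L/D_h)(ρV²/2) = 0.036·28.52/0.1593·0.289 = 1.863 Pa.
ΔP = 0.001863 kPa.

ΔP ≈ 0.001863 kPa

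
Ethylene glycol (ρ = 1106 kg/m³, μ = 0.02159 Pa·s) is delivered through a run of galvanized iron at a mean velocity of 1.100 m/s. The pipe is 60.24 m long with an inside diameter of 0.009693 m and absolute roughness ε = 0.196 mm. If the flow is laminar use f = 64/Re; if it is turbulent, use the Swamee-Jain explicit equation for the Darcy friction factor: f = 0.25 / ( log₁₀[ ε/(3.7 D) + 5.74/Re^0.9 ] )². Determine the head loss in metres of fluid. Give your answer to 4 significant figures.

Reynolds number Re = ρVD/μ = 1106 · 1.1 · 0.009693 / 0.0216 = 546.2.
Re < 2300 → laminar flow, so f = 64/Re = 64/546.2 = 0.1172 (the turbulent correlation is not needed).
Darcy-Weisbach: ΔP = f(L/D)(ρV²/2) = 0.1172·(60.24/0.009693)·(1106·1.1²/2) = 0.1172·6215·669.1 = 4.873e+05 Pa.
Head loss h_f = ΔP/(ρg) = 4.873e+05/(1106·9.81) = 44.91 m.

h_f ≈ 44.91 m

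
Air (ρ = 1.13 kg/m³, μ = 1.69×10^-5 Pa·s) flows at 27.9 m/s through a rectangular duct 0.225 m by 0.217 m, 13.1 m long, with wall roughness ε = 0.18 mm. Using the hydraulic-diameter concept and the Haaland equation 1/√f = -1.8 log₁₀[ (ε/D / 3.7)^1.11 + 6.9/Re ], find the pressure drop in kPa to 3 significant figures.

ΔP ≈ 0.507 kPa

Hydraulic diameter D_h = 4A/P = 4·(0.225·0.217)/(2·(0.225+0.217)) = 0.1953/0.884 = 0.2209 m.
Re = ρVD_h/μ = 1.13·27.9·0.2209/1.69e-05 = 4.121e+05.
ε/D_h = 0.00018/0.2209 = 0.000815; Haaland gives 1/√f = -1.8 log₁₀[8.72e-05+1.67e-05] = 7.17, so f = 0.01945.
ΔP = f(L/D_h)(ρV²/2) = 0.01945·13.1/0.2209·439.8 = 507.3 Pa.
ΔP = 0.507 kPa.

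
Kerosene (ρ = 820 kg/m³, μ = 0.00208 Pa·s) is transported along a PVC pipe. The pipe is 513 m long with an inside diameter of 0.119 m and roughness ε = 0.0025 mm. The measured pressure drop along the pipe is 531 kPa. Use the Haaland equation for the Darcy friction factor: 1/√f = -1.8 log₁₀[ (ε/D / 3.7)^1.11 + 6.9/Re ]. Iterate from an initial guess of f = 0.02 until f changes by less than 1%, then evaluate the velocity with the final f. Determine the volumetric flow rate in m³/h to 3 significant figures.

Rearranging Darcy-Weisbach: V = √(2·ΔP·D/(f·L·ρ)). With ε/D = 2.5e-06/0.119 = 2.1e-05, iterate starting from f = 0.02:
  f = 0.02 → V = √(2·5.31e+05·0.119/(0.02·513·820)) = 3.876 m/s; Re = ρVD/μ = 1.818e+05; f → 0.01591
  f = 0.01591 → V = 4.345 m/s; Re = 2.038e+05; f → 0.01558
  f = 0.01558 → V = 4.392 m/s; Re = 2.06e+05; f → 0.01554
Converged (Δf/f < 1%). With the final f = 0.01554: V = √(2·5.31e+05·0.119/(0.01554·513·820)) = 4.396 m/s.
Q = V·A = 4.396·(π/4·0.119²) = 0.0489 m³/s = 176 m³/h.

Q ≈ 176 m³/h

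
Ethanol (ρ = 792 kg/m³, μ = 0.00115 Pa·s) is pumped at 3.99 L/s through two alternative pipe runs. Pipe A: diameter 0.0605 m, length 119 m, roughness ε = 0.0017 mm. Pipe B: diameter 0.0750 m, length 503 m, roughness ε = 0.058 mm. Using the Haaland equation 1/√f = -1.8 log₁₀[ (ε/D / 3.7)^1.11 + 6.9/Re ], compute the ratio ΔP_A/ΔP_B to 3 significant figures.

Pipe A: V = Q/A = 0.00399/0.002875 = 1.388 m/s; Re = 5.783e+04; ε/D = 2.81e-05; Haaland → f = 0.02013; ΔP_A = f(L/D)(ρV²/2) = 3.02e+04 Pa.
Pipe B: V = Q/A = 0.00399/0.004418 = 0.9032 m/s; Re = 4.665e+04; ε/D = 0.000773; Haaland → f = 0.02332; ΔP_B = f(L/D)(ρV²/2) = 5.052e+04 Pa.
ΔP_A/ΔP_B = 3.02e+04/5.052e+04 = 0.598.

ΔP_A/ΔP_B ≈ 0.598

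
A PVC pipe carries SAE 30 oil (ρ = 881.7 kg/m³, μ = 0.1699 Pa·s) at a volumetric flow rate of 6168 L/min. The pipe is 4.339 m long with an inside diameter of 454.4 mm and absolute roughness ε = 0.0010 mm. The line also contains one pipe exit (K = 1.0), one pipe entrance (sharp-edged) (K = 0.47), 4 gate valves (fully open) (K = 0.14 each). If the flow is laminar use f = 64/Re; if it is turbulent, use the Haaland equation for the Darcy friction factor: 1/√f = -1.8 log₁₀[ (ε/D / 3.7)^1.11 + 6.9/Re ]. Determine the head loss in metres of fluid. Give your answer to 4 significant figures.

h_f ≈ 0.04995 m

Q = 6168 L/min = 6168/60000 = 0.1028 m³/s.
Cross-sectional area A = πD²/4 = π(0.4544)²/4 = 0.1622 m²; mean velocity V = Q/A = 0.1028/0.1622 = 0.6339 m/s.
Reynolds number Re = ρVD/μ = 881.7 · 0.6339 · 0.4544 / 0.17 = 1495.
Re < 2300 → laminar flow, so f = 64/Re = 64/1495 = 0.04281 (the turbulent correlation is not needed).
Total minor-loss coefficient ΣK = 1·1 + 1·0.47 + 4·0.14 = 2.03.
ΔP = [f·L/D + ΣK]·(ρV²/2) = [0.04281·4.339/0.4544 + 2.03]·(881.7·0.6339²/2) = [0.4088 + 2.03]·177.2 = 432 Pa.
Head loss h_f = ΔP/(ρg) = 432/(881.7·9.81) = 0.04995 m.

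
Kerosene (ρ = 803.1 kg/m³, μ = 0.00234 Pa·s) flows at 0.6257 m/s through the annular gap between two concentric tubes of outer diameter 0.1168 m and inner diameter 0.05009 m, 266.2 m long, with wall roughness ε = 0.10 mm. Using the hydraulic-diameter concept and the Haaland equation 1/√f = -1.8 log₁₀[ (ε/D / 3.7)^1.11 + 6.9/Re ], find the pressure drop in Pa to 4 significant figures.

ΔP ≈ 19090 Pa

Hydraulic diameter D_h = 4A/P = D_o - D_i = 0.1168 - 0.05009 = 0.06671 m.
Re = ρVD_h/μ = 803.1·0.6257·0.06671/0.00234 = 1.433e+04.
ε/D_h = 0.0001/0.06671 = 0.0015; Haaland gives 1/√f = -1.8 log₁₀[0.000172+0.000482] = 5.733, so f = 0.03043.
ΔP = f(L/D_h)(ρV²/2) = 0.03043·266.2/0.06671·157.2 = 1.909e+04 Pa.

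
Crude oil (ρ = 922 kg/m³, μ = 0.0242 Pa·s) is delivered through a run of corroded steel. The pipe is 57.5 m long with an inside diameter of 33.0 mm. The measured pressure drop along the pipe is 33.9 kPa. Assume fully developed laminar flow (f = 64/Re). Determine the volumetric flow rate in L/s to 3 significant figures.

Q ≈ 0.709 L/s

For laminar flow, f = 64/Re with Re = ρVD/μ, so Darcy-Weisbach reduces to ΔP = 32μLV/D². Solving for V: V = ΔP·D²/(32μL) = 3.39e+04·(0.033)²/(32·0.0242·57.5) = 0.8291 m/s.
Check: Re = ρVD/μ = 922·0.8291·0.033/0.0242 = 1042 < 2300, so the laminar assumption holds.
Q = V·A = 0.8291·(π/4·0.033²) = 0.0007091 m³/s = 0.709 L/s.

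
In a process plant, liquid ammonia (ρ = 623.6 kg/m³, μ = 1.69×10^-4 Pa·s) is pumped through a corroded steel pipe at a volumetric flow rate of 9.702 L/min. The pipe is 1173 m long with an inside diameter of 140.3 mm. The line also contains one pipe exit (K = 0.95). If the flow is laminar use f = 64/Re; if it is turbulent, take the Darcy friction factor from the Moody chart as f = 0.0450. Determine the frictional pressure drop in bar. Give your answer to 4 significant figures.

Q = 9.702 L/min = 9.702/60000 = 0.0001617 m³/s.
Cross-sectional area A = πD²/4 = π(0.1403)²/4 = 0.01546 m²; mean velocity V = Q/A = 0.0001617/0.01546 = 0.01046 m/s.
Reynolds number Re = ρVD/μ = 623.6 · 0.01046 · 0.1403 / 0.000169 = 5415.
Re > 4000 → turbulent; use the Moody-chart value f = 0.0450.
Total minor-loss coefficient ΣK = 1·0.95 = 0.95.
ΔP = [f·L/D + ΣK]·(ρV²/2) = [0.045·1173/0.1403 + 0.95]·(623.6·0.01046²/2) = [376.2 + 0.95]·0.03411 = 12.87 Pa.
ΔP = 12.87 Pa = 1.287×10^-4 bar.

ΔP ≈ 1.287×10^-4 bar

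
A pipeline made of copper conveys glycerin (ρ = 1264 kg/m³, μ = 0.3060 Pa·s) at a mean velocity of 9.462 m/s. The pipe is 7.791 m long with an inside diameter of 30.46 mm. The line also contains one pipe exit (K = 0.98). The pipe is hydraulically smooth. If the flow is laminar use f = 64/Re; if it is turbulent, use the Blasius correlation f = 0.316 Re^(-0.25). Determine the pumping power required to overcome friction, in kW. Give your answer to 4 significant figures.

P ≈ 5.747 kW

Reynolds number Re = ρVD/μ = 1264 · 9.462 · 0.03046 / 0.306 = 1191.
Re < 2300 → laminar flow, so f = 64/Re = 64/1191 = 0.05376 (the turbulent correlation is not needed).
Total minor-loss coefficient ΣK = 1·0.98 = 0.98.
ΔP = [f·L/D + ΣK]·(ρV²/2) = [0.05376·7.791/0.03046 + 0.98]·(1264·9.462²/2) = [13.75 + 0.98]·5.658e+04 = 8.335e+05 Pa.
Q = V·A = 9.462·0.0007287 = 0.006895 m³/s.
Pumping power P = QΔP = 0.006895·8.335e+05 = 5746.7 W = 5.747 kW.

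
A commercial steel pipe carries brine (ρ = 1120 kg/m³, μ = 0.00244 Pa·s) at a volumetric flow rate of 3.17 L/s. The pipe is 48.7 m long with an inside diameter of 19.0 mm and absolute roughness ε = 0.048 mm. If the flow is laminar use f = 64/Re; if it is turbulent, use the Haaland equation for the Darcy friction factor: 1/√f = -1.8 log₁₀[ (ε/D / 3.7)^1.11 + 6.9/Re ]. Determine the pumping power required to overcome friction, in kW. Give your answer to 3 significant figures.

Q = 3.17 L/s = 3.17/1000 = 0.00317 m³/s.
Cross-sectional area A = πD²/4 = π(0.019)²/4 = 0.0002835 m²; mean velocity V = Q/A = 0.00317/0.0002835 = 11.18 m/s.
Reynolds number Re = ρVD/μ = 1120 · 11.18 · 0.019 / 0.00244 = 9.751e+04.
Re > 4000 → turbulent. Relative roughness ε/D = 4.8e-05/0.019 = 0.00253. Haaland: 1/√f = -1.8 log₁₀[(0.00253/3.7)^1.11 + 6.9/9.751e+04] = -1.8 log₁₀[0.000306 + 7.08e-05] = 6.163, so f = 0.02633.
Darcy-Weisbach: ΔP = f(L/D)(ρV²/2) = 0.02633·(48.7/0.019)·(1120·11.18²/2) = 0.02633·2563·7e+04 = 4.725e+06 Pa.
Pumping power P = QΔP = 0.00317·4.725e+06 = 14980 W = 15.0 kW.

P ≈ 15.0 kW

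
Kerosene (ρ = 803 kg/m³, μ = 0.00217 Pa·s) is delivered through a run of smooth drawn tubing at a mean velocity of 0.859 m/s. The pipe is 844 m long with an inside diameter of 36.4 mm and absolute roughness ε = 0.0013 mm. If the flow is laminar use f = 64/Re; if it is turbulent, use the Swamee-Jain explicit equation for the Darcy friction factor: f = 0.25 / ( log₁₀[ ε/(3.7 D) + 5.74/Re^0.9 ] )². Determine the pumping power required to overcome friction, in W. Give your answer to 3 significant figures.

P ≈ 183 W

Reynolds number Re = ρVD/μ = 803 · 0.859 · 0.0364 / 0.00217 = 1.157e+04.
Re > 4000 → turbulent. Relative roughness ε/D = 1.3e-06/0.0364 = 3.57e-05. Swamee-Jain: f = 0.25/(log₁₀[3.57e-05/3.7 + 5.74/1.157e+04^0.9])² = 0.25/(log₁₀[9.65e-06 + 0.00126])² = 0.25/(-2.895)² = 0.02983.
Darcy-Weisbach: ΔP = f(L/D)(ρV²/2) = 0.02983·(844/0.0364)·(803·0.859²/2) = 0.02983·2.319e+04·296.3 = 2.049e+05 Pa.
Q = V·A = 0.859·0.001041 = 0.0008939 m³/s.
Pumping power P = QΔP = 0.0008939·2.049e+05 = 183.2 W = 183 W.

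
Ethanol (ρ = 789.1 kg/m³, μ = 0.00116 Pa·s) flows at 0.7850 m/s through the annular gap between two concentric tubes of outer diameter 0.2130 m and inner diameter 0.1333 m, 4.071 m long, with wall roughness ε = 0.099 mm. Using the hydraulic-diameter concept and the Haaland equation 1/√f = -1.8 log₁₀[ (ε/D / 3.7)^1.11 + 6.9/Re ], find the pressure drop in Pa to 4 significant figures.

Hydraulic diameter D_h = 4A/P = D_o - D_i = 0.213 - 0.1333 = 0.0797 m.
Re = ρVD_h/μ = 789.1·0.785·0.0797/0.00116 = 4.256e+04.
ε/D_h = 9.9e-05/0.0797 = 0.00124; Haaland gives 1/√f = -1.8 log₁₀[0.000139+0.000162] = 6.338, so f = 0.0249.
ΔP = f(L/D_h)(ρV²/2) = 0.0249·4.071/0.0797·243.1 = 309.2 Pa.

ΔP ≈ 309.2 Pa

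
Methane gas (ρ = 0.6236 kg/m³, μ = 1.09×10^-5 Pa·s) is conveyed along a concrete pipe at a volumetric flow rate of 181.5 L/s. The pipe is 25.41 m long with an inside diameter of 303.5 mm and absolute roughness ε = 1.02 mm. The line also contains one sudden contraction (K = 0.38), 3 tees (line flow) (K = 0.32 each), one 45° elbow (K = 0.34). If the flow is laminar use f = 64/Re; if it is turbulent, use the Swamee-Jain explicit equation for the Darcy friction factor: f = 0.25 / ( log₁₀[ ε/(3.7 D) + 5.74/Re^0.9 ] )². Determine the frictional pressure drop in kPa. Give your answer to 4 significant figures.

ΔP ≈ 0.008219 kPa

Q = 181.5 L/s = 181.5/1000 = 0.1815 m³/s.
Cross-sectional area A = πD²/4 = π(0.3035)²/4 = 0.07234 m²; mean velocity V = Q/A = 0.1815/0.07234 = 2.509 m/s.
Reynolds number Re = ρVD/μ = 0.6236 · 2.509 · 0.3035 / 1.09e-05 = 4.356e+04.
Re > 4000 → turbulent. Relative roughness ε/D = 0.00102/0.3035 = 0.00336. Swamee-Jain: f = 0.25/(log₁₀[0.00336/3.7 + 5.74/4.356e+04^0.9])² = 0.25/(log₁₀[0.000908 + 0.000383])² = 0.25/(-2.889)² = 0.02996.
Total minor-loss coefficient ΣK = 1·0.38 + 3·0.32 + 1·0.34 = 1.68.
ΔP = [f·L/D + ΣK]·(ρV²/2) = [0.02996·25.41/0.3035 + 1.68]·(0.6236·2.509²/2) = [2.508 + 1.68]·1.963 = 8.219 Pa.
ΔP = 8.219 Pa = 0.008219 kPa.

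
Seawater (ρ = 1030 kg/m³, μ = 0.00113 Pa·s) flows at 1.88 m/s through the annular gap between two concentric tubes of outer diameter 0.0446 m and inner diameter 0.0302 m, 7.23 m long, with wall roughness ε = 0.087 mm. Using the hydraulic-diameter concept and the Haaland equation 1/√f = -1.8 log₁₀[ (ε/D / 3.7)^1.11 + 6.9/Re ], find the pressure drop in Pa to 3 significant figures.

ΔP ≈ 32100 Pa

Hydraulic diameter D_h = 4A/P = D_o - D_i = 0.0446 - 0.0302 = 0.0144 m.
Re = ρVD_h/μ = 1030·1.88·0.0144/0.00113 = 2.468e+04.
ε/D_h = 8.7e-05/0.0144 = 0.00604; Haaland gives 1/√f = -1.8 log₁₀[0.000806+0.00028] = 5.336, so f = 0.03512.
ΔP = f(L/D_h)(ρV²/2) = 0.03512·7.23/0.0144·1820 = 3.21e+04 Pa.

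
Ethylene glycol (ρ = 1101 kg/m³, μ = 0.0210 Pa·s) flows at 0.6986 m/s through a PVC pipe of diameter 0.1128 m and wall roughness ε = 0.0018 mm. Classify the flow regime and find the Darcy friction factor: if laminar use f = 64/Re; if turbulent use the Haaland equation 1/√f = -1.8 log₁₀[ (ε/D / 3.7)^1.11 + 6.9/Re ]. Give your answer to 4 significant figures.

f ≈ 0.04002

Re = ρVD/μ = 1101·0.6986·0.1128/0.021 = 4131.
Re > 4000 → turbulent. ε/D = 1.8e-06/0.1128 = 1.6e-05; Haaland: 1/√f = -1.8 log₁₀[1.11e-06 + 0.00167] = 4.999, so f = 0.04002.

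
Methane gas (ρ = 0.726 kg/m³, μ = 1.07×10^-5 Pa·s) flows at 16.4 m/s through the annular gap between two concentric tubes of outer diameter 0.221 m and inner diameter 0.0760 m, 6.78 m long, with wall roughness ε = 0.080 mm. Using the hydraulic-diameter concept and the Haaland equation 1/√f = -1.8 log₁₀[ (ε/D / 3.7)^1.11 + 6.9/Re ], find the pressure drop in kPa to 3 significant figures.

ΔP ≈ 0.0879 kPa

Hydraulic diameter D_h = 4A/P = D_o - D_i = 0.221 - 0.076 = 0.145 m.
Re = ρVD_h/μ = 0.726·16.4·0.145/1.07e-05 = 1.613e+05.
ε/D_h = 8e-05/0.145 = 0.000552; Haaland gives 1/√f = -1.8 log₁₀[5.66e-05+4.28e-05] = 7.205, so f = 0.01926.
ΔP = f(L/D_h)(ρV²/2) = 0.01926·6.78/0.145·97.63 = 87.94 Pa.
ΔP = 0.0879 kPa.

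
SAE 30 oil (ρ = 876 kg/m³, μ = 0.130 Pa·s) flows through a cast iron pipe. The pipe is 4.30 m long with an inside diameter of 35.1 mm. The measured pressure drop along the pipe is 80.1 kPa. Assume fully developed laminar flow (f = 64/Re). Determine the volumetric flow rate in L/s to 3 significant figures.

For laminar flow, f = 64/Re with Re = ρVD/μ, so Darcy-Weisbach reduces to ΔP = 32μLV/D². Solving for V: V = ΔP·D²/(32μL) = 8.01e+04·(0.0351)²/(32·0.13·4.3) = 5.517 m/s.
Check: Re = ρVD/μ = 876·5.517·0.0351/0.13 = 1305 < 2300, so the laminar assumption holds.
Q = V·A = 5.517·(π/4·0.0351²) = 0.005338 m³/s = 5.34 L/s.

Q ≈ 5.34 L/s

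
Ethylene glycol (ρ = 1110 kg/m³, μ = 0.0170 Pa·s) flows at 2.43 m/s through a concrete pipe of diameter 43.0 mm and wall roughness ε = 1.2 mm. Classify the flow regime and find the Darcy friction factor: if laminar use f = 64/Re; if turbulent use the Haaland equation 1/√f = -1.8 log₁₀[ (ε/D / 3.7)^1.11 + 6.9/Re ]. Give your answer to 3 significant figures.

f ≈ 0.0601

Re = ρVD/μ = 1110·2.43·0.043/0.017 = 6823.
Re > 4000 → turbulent. ε/D = 0.0012/0.043 = 0.0279; Haaland: 1/√f = -1.8 log₁₀[0.00441 + 0.00101] = 4.079, so f = 0.0601.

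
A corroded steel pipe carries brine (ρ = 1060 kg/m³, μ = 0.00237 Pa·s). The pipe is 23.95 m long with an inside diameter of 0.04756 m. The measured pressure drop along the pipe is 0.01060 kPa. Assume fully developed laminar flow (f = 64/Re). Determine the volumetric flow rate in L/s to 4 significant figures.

For laminar flow, f = 64/Re with Re = ρVD/μ, so Darcy-Weisbach reduces to ΔP = 32μLV/D². Solving for V: V = ΔP·D²/(32μL) = 10.6·(0.04756)²/(32·0.00237·23.95) = 0.0132 m/s.
Check: Re = ρVD/μ = 1060·0.0132·0.04756/0.00237 = 280.8 < 2300, so the laminar assumption holds.
Q = V·A = 0.0132·(π/4·0.04756²) = 2.345e-05 m³/s = 0.02345 L/s.

Q ≈ 0.02345 L/s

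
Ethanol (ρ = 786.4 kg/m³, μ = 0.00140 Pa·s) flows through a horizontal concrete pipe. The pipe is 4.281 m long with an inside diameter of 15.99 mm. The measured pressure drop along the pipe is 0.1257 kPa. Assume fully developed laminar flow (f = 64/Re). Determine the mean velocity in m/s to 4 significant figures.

V ≈ 0.1676 m/s

For laminar flow, f = 64/Re with Re = ρVD/μ, so Darcy-Weisbach reduces to ΔP = 32μLV/D². Solving for V: V = ΔP·D²/(32μL) = 125.7·(0.01599)²/(32·0.0014·4.281) = 0.1676 m/s.
Check: Re = ρVD/μ = 786.4·0.1676·0.01599/0.0014 = 1505 < 2300, so the laminar assumption holds.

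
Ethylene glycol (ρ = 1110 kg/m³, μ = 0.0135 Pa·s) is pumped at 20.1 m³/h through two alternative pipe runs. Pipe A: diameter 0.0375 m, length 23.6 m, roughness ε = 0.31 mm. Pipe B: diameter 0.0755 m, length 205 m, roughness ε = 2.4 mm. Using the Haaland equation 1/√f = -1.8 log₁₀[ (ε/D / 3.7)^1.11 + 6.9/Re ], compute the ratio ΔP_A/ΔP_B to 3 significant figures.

ΔP_A/ΔP_B ≈ 2.40

Pipe A: V = Q/A = 0.005583/0.001104 = 5.055 m/s; Re = 1.559e+04; ε/D = 0.00827; Haaland → f = 0.03936; ΔP_A = f(L/D)(ρV²/2) = 3.514e+05 Pa.
Pipe B: V = Q/A = 0.005583/0.004477 = 1.247 m/s; Re = 7742; ε/D = 0.0318; Haaland → f = 0.06245; ΔP_B = f(L/D)(ρV²/2) = 1.464e+05 Pa.
ΔP_A/ΔP_B = 3.514e+05/1.464e+05 = 2.40.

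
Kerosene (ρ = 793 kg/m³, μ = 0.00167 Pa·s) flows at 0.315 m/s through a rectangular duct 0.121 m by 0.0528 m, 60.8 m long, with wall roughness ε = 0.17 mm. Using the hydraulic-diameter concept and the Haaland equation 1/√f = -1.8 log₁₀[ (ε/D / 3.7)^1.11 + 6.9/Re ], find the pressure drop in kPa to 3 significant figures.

ΔP ≈ 1.08 kPa

Hydraulic diameter D_h = 4A/P = 4·(0.121·0.0528)/(2·(0.121+0.0528)) = 0.02556/0.3476 = 0.07352 m.
Re = ρVD_h/μ = 793·0.315·0.07352/0.00167 = 1.1e+04.
ε/D_h = 0.00017/0.07352 = 0.00231; Haaland gives 1/√f = -1.8 log₁₀[0.000278+0.000627] = 5.478, so f = 0.03332.
ΔP = f(L/D_h)(ρV²/2) = 0.03332·60.8/0.07352·39.34 = 1084 Pa.
ΔP = 1.08 kPa.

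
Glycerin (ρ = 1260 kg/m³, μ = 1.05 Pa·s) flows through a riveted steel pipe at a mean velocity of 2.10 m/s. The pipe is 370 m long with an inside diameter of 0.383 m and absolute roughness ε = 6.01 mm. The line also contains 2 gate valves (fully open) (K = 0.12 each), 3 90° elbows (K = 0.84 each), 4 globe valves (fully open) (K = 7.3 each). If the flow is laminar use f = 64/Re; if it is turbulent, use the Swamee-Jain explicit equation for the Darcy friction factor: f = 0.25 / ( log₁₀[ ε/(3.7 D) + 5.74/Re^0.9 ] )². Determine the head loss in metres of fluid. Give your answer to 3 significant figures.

Reynolds number Re = ρVD/μ = 1260 · 2.1 · 0.383 / 1.05 = 965.2.
Re < 2300 → laminar flow, so f = 64/Re = 64/965.2 = 0.06631 (the turbulent correlation is not needed).
Total minor-loss coefficient ΣK = 2·0.12 + 3·0.84 + 4·7.3 = 32.
ΔP = [f·L/D + ΣK]·(ρV²/2) = [0.06631·370/0.383 + 32]·(1260·2.1²/2) = [64.06 + 32]·2778 = 2.668e+05 Pa.
Head loss h_f = ΔP/(ρg) = 2.668e+05/(1260·9.81) = 21.6 m.

h_f ≈ 21.6 m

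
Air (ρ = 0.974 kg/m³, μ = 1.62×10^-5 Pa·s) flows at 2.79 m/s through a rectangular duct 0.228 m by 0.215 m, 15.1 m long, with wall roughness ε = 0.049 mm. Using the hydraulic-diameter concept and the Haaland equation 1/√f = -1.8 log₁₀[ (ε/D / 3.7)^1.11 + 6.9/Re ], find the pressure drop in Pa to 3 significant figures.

ΔP ≈ 5.88 Pa

Hydraulic diameter D_h = 4A/P = 4·(0.228·0.215)/(2·(0.228+0.215)) = 0.1961/0.886 = 0.2213 m.
Re = ρVD_h/μ = 0.974·2.79·0.2213/1.62e-05 = 3.712e+04.
ε/D_h = 4.9e-05/0.2213 = 0.000221; Haaland gives 1/√f = -1.8 log₁₀[2.05e-05+0.000186] = 6.634, so f = 0.02273.
ΔP = f(L/D_h)(ρV²/2) = 0.02273·15.1/0.2213·3.791 = 5.878 Pa.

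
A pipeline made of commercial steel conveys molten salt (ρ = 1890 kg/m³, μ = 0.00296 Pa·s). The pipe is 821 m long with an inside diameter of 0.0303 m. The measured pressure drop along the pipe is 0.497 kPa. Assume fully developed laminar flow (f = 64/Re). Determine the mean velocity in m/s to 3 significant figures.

For laminar flow, f = 64/Re with Re = ρVD/μ, so Darcy-Weisbach reduces to ΔP = 32μLV/D². Solving for V: V = ΔP·D²/(32μL) = 497·(0.0303)²/(32·0.00296·821) = 0.005868 m/s.
Check: Re = ρVD/μ = 1890·0.005868·0.0303/0.00296 = 113.5 < 2300, so the laminar assumption holds.

V ≈ 0.00587 m/s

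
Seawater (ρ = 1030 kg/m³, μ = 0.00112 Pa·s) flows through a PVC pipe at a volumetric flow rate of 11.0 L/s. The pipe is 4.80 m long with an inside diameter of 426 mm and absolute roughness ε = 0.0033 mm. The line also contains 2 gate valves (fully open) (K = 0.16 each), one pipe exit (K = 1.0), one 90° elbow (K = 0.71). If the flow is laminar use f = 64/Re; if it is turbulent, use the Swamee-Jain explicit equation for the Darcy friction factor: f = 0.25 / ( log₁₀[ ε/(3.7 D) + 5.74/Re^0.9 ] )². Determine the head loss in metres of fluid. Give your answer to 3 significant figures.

h_f ≈ 6.96×10^-4 m

Q = 11.0 L/s = 11.0/1000 = 0.011 m³/s.
Cross-sectional area A = πD²/4 = π(0.426)²/4 = 0.1425 m²; mean velocity V = Q/A = 0.011/0.1425 = 0.07718 m/s.
Reynolds number Re = ρVD/μ = 1030 · 0.07718 · 0.426 / 0.00112 = 3.024e+04.
Re > 4000 → turbulent. Relative roughness ε/D = 3.3e-06/0.426 = 7.75e-06. Swamee-Jain: f = 0.25/(log₁₀[7.75e-06/3.7 + 5.74/3.024e+04^0.9])² = 0.25/(log₁₀[2.09e-06 + 0.000533])² = 0.25/(-3.272)² = 0.02335.
Total minor-loss coefficient ΣK = 2·0.16 + 1·1 + 1·0.71 = 2.03.
ΔP = [f·L/D + ΣK]·(ρV²/2) = [0.02335·4.8/0.426 + 2.03]·(1030·0.07718²/2) = [0.2631 + 2.03]·3.067 = 7.034 Pa.
Head loss h_f = ΔP/(ρg) = 7.034/(1030·9.81) = 6.96×10^-4 m.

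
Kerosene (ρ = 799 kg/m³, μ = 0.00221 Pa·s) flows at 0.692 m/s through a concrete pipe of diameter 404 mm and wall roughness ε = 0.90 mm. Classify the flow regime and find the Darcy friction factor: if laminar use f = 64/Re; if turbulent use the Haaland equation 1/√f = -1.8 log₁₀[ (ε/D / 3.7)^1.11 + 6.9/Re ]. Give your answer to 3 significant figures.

Re = ρVD/μ = 799·0.692·0.404/0.00221 = 1.011e+05.
Re > 4000 → turbulent. ε/D = 0.0009/0.404 = 0.00223; Haaland: 1/√f = -1.8 log₁₀[0.000266 + 6.83e-05] = 6.256, so f = 0.02555.

f ≈ 0.0256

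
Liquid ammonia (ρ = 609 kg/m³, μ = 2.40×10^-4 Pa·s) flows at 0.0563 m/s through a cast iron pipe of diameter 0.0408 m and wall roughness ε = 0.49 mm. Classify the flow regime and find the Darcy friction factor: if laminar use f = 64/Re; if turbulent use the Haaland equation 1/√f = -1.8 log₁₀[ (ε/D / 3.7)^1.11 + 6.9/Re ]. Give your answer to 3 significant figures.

f ≈ 0.0480

Re = ρVD/μ = 609·0.0563·0.0408/0.00024 = 5829.
Re > 4000 → turbulent. ε/D = 0.00049/0.0408 = 0.012; Haaland: 1/√f = -1.8 log₁₀[0.00173 + 0.00118] = 4.564, so f = 0.048.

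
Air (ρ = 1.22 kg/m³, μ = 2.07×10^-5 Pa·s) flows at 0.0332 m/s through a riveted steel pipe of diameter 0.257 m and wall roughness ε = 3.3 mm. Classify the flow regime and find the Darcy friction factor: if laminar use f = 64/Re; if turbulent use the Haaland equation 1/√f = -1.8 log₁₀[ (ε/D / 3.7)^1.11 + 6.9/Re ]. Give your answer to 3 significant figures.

f ≈ 0.127

Re = ρVD/μ = 1.22·0.0332·0.257/2.07e-05 = 502.9.
Re < 2300 → laminar, so f = 64/Re = 0.1273 (roughness is irrelevant in laminar flow).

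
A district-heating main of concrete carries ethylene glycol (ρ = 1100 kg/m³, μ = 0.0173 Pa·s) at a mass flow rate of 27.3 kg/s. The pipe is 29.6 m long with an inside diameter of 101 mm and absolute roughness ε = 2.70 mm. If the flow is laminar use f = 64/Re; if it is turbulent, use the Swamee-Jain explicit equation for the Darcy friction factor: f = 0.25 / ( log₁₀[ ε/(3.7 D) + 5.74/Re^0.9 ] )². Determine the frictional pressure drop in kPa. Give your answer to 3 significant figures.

ΔP ≈ 87.9 kPa

A = πD²/4 = π(0.101)²/4 = 0.008012 m²; mean velocity V = ṁ/(ρA) = 27.3/(1100 · 0.008012) = 3.098 m/s.
Reynolds number Re = ρVD/μ = 1100 · 3.098 · 0.101 / 0.0173 = 1.989e+04.
Re > 4000 → turbulent. Relative roughness ε/D = 0.0027/0.101 = 0.0267. Swamee-Jain: f = 0.25/(log₁₀[0.0267/3.7 + 5.74/1.989e+04^0.9])² = 0.25/(log₁₀[0.00723 + 0.000776])² = 0.25/(-2.097)² = 0.05686.
Darcy-Weisbach: ΔP = f(L/D)(ρV²/2) = 0.05686·(29.6/0.101)·(1100·3.098²/2) = 0.05686·293.1·5278 = 8.795e+04 Pa.
ΔP = 8.795e+04 Pa = 87.9 kPa.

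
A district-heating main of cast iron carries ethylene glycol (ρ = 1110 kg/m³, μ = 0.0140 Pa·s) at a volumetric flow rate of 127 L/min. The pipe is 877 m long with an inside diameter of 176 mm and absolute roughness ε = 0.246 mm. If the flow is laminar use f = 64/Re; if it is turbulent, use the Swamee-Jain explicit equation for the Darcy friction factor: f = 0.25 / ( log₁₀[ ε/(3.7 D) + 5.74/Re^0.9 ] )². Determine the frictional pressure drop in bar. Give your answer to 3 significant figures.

Q = 127 L/min = 127/60000 = 0.002117 m³/s.
Cross-sectional area A = πD²/4 = π(0.176)²/4 = 0.02433 m²; mean velocity V = Q/A = 0.002117/0.02433 = 0.087 m/s.
Reynolds number Re = ρVD/μ = 1110 · 0.087 · 0.176 / 0.014 = 1214.
Re < 2300 → laminar flow, so f = 64/Re = 64/1214 = 0.05272 (the turbulent correlation is not needed).
Darcy-Weisbach: ΔP = f(L/D)(ρV²/2) = 0.05272·(877/0.176)·(1110·0.087²/2) = 0.05272·4983·4.201 = 1104 Pa.
ΔP = 1104 Pa = 0.0110 bar.

ΔP ≈ 0.0110 bar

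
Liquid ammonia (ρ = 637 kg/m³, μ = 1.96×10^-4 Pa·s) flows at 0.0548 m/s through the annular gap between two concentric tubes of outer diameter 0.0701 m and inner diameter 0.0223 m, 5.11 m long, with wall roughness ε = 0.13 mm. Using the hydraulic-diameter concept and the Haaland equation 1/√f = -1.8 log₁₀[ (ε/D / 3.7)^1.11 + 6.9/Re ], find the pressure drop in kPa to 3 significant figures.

ΔP ≈ 0.00365 kPa

Hydraulic diameter D_h = 4A/P = D_o - D_i = 0.0701 - 0.0223 = 0.0478 m.
Re = ρVD_h/μ = 637·0.0548·0.0478/0.000196 = 8513.
ε/D_h = 0.00013/0.0478 = 0.00272; Haaland gives 1/√f = -1.8 log₁₀[0.000332+0.000811] = 5.296, so f = 0.03566.
ΔP = f(L/D_h)(ρV²/2) = 0.03566·5.11/0.0478·0.9565 = 3.646 Pa.
ΔP = 0.00365 kPa.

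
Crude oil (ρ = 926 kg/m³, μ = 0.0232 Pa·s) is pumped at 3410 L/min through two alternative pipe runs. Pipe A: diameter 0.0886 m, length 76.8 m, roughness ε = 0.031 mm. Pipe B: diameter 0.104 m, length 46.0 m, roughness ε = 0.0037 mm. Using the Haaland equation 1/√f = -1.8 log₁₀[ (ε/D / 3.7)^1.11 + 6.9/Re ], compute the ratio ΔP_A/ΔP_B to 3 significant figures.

ΔP_A/ΔP_B ≈ 3.70

Pipe A: V = Q/A = 0.05683/0.006165 = 9.218 m/s; Re = 3.26e+04; ε/D = 0.00035; Haaland → f = 0.02369; ΔP_A = f(L/D)(ρV²/2) = 8.079e+05 Pa.
Pipe B: V = Q/A = 0.05683/0.008495 = 6.69 m/s; Re = 2.777e+04; ε/D = 3.56e-05; Haaland → f = 0.02381; ΔP_B = f(L/D)(ρV²/2) = 2.183e+05 Pa.
ΔP_A/ΔP_B = 8.079e+05/2.183e+05 = 3.70.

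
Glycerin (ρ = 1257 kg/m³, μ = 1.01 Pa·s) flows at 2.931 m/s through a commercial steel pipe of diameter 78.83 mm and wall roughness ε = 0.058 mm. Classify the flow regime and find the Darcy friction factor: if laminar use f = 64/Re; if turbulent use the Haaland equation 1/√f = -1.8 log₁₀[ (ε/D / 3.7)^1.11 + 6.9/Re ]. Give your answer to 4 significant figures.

Re = ρVD/μ = 1257·2.931·0.07883/1.01 = 287.6.
Re < 2300 → laminar, so f = 64/Re = 0.2226 (roughness is irrelevant in laminar flow).

f ≈ 0.2226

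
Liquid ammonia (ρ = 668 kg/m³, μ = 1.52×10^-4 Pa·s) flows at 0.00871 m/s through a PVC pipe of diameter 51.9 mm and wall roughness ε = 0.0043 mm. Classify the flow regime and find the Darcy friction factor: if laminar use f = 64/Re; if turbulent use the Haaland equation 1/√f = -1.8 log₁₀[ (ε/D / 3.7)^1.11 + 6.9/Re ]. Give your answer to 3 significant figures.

f ≈ 0.0322

Re = ρVD/μ = 668·0.00871·0.0519/0.000152 = 1987.
Re < 2300 → laminar, so f = 64/Re = 0.03222 (roughness is irrelevant in laminar flow).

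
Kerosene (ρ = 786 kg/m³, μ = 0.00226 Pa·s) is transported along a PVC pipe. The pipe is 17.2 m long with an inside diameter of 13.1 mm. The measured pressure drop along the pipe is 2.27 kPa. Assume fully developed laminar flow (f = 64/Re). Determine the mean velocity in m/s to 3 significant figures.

V ≈ 0.313 m/s

For laminar flow, f = 64/Re with Re = ρVD/μ, so Darcy-Weisbach reduces to ΔP = 32μLV/D². Solving for V: V = ΔP·D²/(32μL) = 2270·(0.0131)²/(32·0.00226·17.2) = 0.3132 m/s.
Check: Re = ρVD/μ = 786·0.3132·0.0131/0.00226 = 1427 < 2300, so the laminar assumption holds.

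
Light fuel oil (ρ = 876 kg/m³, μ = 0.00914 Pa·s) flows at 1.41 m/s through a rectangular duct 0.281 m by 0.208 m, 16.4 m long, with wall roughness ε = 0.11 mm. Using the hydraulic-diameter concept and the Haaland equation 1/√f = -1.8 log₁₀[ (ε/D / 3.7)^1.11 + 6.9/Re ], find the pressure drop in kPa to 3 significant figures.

Hydraulic diameter D_h = 4A/P = 4·(0.281·0.208)/(2·(0.281+0.208)) = 0.2338/0.978 = 0.2391 m.
Re = ρVD_h/μ = 876·1.41·0.2391/0.00914 = 3.23e+04.
ε/D_h = 0.00011/0.2391 = 0.00046; Haaland gives 1/√f = -1.8 log₁₀[4.63e-05+0.000214] = 6.454, so f = 0.02401.
ΔP = f(L/D_h)(ρV²/2) = 0.02401·16.4/0.2391·870.8 = 1434 Pa.
ΔP = 1.43 kPa.

ΔP ≈ 1.43 kPa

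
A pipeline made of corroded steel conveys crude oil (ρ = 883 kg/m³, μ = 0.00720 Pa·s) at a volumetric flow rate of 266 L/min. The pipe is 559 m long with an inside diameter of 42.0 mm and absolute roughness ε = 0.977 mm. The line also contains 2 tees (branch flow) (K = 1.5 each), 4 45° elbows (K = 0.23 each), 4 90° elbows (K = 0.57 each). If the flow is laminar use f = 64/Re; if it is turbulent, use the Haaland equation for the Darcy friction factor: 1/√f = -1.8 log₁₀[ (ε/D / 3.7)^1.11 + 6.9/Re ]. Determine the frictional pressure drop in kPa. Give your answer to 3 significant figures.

ΔP ≈ 3260 kPa

Q = 266 L/min = 266/60000 = 0.004433 m³/s.
Cross-sectional area A = πD²/4 = π(0.042)²/4 = 0.001385 m²; mean velocity V = Q/A = 0.004433/0.001385 = 3.2 m/s.
Reynolds number Re = ρVD/μ = 883 · 3.2 · 0.042 / 0.0072 = 1.648e+04.
Re > 4000 → turbulent. Relative roughness ε/D = 0.000977/0.042 = 0.0233. Haaland: 1/√f = -1.8 log₁₀[(0.0233/3.7)^1.11 + 6.9/1.648e+04] = -1.8 log₁₀[0.0036 + 0.000419] = 4.313, so f = 0.05377.
Total minor-loss coefficient ΣK = 2·1.5 + 4·0.23 + 4·0.57 = 6.2.
ΔP = [f·L/D + ΣK]·(ρV²/2) = [0.05377·559/0.042 + 6.2]·(883·3.2²/2) = [715.6 + 6.2]·4521 = 3.263e+06 Pa.
ΔP = 3.263e+06 Pa = 3260 kPa.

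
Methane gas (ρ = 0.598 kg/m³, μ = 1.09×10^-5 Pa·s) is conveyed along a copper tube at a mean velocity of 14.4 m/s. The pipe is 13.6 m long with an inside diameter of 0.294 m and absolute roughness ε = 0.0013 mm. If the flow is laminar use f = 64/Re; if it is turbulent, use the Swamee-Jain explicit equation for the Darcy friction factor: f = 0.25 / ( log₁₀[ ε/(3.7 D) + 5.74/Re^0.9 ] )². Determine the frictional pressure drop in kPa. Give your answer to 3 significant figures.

ΔP ≈ 0.0434 kPa

Reynolds number Re = ρVD/μ = 0.598 · 14.4 · 0.294 / 1.09e-05 = 2.323e+05.
Re > 4000 → turbulent. Relative roughness ε/D = 1.3e-06/0.294 = 4.42e-06. Swamee-Jain: f = 0.25/(log₁₀[4.42e-06/3.7 + 5.74/2.323e+05^0.9])² = 0.25/(log₁₀[1.2e-06 + 8.5e-05])² = 0.25/(-4.064)² = 0.01513.
Darcy-Weisbach: ΔP = f(L/D)(ρV²/2) = 0.01513·(13.6/0.294)·(0.598·14.4²/2) = 0.01513·46.26·62 = 43.4 Pa.
ΔP = 43.4 Pa = 0.0434 kPa.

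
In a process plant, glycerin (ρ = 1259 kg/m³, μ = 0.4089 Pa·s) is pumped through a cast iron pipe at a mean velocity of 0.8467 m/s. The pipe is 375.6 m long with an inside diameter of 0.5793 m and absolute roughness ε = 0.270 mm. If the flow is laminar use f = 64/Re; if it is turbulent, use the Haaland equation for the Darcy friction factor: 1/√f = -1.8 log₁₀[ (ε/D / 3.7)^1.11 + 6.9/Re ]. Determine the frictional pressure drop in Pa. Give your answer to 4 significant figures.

Reynolds number Re = ρVD/μ = 1259 · 0.8467 · 0.5793 / 0.409 = 1510.
Re < 2300 → laminar flow, so f = 64/Re = 64/1510 = 0.04238 (the turbulent correlation is not needed).
Darcy-Weisbach: ΔP = f(L/D)(ρV²/2) = 0.04238·(375.6/0.5793)·(1259·0.8467²/2) = 0.04238·648.4·451.3 = 1.24e+04 Pa.

ΔP ≈ 12400 Pa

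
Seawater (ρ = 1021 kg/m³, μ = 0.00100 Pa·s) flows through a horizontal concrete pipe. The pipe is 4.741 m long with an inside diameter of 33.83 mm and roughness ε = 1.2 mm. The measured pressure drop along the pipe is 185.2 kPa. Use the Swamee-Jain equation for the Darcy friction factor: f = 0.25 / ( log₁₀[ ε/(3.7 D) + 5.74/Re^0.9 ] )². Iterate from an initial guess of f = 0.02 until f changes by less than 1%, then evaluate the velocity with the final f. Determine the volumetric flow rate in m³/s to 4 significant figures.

Rearranging Darcy-Weisbach: V = √(2·ΔP·D/(f·L·ρ)). With ε/D = 0.0012/0.03383 = 0.0355, iterate starting from f = 0.02:
  f = 0.02 → V = √(2·1.852e+05·0.03383/(0.02·4.741·1021)) = 11.38 m/s; Re = ρVD/μ = 3.93e+05; f → 0.06152
  f = 0.06152 → V = 6.487 m/s; Re = 2.241e+05; f → 0.06161
Converged (Δf/f < 1%). With the final f = 0.06161: V = √(2·1.852e+05·0.03383/(0.06161·4.741·1021)) = 6.482 m/s.
Q = V·A = 6.482·(π/4·0.03383²) = 0.005826 m³/s = 0.005826 m³/s.

Q ≈ 0.005826 m³/s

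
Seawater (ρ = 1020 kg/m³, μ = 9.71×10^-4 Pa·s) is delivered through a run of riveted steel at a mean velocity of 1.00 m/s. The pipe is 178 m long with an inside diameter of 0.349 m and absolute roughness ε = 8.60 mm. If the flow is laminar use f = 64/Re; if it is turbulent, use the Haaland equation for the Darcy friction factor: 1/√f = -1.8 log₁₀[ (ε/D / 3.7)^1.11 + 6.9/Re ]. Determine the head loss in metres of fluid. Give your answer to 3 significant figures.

h_f ≈ 1.38 m

Reynolds number Re = ρVD/μ = 1020 · 1 · 0.349 / 0.000971 = 3.666e+05.
Re > 4000 → turbulent. Relative roughness ε/D = 0.0086/0.349 = 0.0246. Haaland: 1/√f = -1.8 log₁₀[(0.0246/3.7)^1.11 + 6.9/3.666e+05] = -1.8 log₁₀[0.00384 + 1.88e-05] = 4.345, so f = 0.05297.
Darcy-Weisbach: ΔP = f(L/D)(ρV²/2) = 0.05297·(178/0.349)·(1020·1²/2) = 0.05297·510·510 = 1.378e+04 Pa.
Head loss h_f = ΔP/(ρg) = 1.378e+04/(1020·9.81) = 1.38 m.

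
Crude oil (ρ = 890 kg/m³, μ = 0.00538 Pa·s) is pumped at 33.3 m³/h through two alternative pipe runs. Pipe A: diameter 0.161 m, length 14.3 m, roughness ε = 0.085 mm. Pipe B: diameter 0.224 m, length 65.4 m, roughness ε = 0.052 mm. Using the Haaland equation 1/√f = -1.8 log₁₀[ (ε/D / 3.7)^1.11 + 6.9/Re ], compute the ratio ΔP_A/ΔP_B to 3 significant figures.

Pipe A: V = Q/A = 0.00925/0.02036 = 0.4544 m/s; Re = 1.21e+04; ε/D = 0.000528; Haaland → f = 0.03005; ΔP_A = f(L/D)(ρV²/2) = 245.2 Pa.
Pipe B: V = Q/A = 0.00925/0.03941 = 0.2347 m/s; Re = 8698; ε/D = 0.000232; Haaland → f = 0.03235; ΔP_B = f(L/D)(ρV²/2) = 231.6 Pa.
ΔP_A/ΔP_B = 245.2/231.6 = 1.06.

ΔP_A/ΔP_B ≈ 1.06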